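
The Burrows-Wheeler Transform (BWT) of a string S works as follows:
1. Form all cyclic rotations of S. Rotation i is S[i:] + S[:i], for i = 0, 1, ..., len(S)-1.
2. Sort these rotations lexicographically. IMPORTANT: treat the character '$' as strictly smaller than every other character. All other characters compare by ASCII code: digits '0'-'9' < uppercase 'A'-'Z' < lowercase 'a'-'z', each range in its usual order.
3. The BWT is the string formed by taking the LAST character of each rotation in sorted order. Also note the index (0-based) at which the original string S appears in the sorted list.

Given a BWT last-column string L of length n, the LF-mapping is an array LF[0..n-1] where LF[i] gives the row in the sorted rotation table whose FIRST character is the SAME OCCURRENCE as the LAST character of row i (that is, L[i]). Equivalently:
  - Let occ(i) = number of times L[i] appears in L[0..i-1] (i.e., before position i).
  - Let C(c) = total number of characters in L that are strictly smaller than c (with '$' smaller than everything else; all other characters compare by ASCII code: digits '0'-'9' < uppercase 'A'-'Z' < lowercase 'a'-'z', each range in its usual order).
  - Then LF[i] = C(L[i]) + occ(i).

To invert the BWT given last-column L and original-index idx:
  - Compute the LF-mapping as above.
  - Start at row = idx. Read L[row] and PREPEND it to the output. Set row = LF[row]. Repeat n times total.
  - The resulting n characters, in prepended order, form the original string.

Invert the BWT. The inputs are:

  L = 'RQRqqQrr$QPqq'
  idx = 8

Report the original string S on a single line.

LF mapping: 5 2 6 7 8 3 11 12 0 4 1 9 10
Walk LF starting at row 8, prepending L[row]:
  step 1: row=8, L[8]='$', prepend. Next row=LF[8]=0
  step 2: row=0, L[0]='R', prepend. Next row=LF[0]=5
  step 3: row=5, L[5]='Q', prepend. Next row=LF[5]=3
  step 4: row=3, L[3]='q', prepend. Next row=LF[3]=7
  step 5: row=7, L[7]='r', prepend. Next row=LF[7]=12
  step 6: row=12, L[12]='q', prepend. Next row=LF[12]=10
  step 7: row=10, L[10]='P', prepend. Next row=LF[10]=1
  step 8: row=1, L[1]='Q', prepend. Next row=LF[1]=2
  step 9: row=2, L[2]='R', prepend. Next row=LF[2]=6
  step 10: row=6, L[6]='r', prepend. Next row=LF[6]=11
  step 11: row=11, L[11]='q', prepend. Next row=LF[11]=9
  step 12: row=9, L[9]='Q', prepend. Next row=LF[9]=4
  step 13: row=4, L[4]='q', prepend. Next row=LF[4]=8
Reversed output: qQqrRQPqrqQR$

Answer: qQqrRQPqrqQR$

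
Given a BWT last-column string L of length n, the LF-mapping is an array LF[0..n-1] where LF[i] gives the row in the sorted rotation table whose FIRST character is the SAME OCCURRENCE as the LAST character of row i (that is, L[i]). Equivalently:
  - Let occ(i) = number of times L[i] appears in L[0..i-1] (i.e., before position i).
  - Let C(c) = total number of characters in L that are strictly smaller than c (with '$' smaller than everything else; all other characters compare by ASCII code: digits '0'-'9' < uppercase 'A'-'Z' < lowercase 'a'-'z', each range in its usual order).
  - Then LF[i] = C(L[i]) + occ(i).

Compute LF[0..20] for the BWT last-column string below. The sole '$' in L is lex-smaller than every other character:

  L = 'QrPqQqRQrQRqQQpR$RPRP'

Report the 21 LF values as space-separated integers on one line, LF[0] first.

Char counts: '$':1, 'P':3, 'Q':6, 'R':5, 'p':1, 'q':3, 'r':2
C (first-col start): C('$')=0, C('P')=1, C('Q')=4, C('R')=10, C('p')=15, C('q')=16, C('r')=19
L[0]='Q': occ=0, LF[0]=C('Q')+0=4+0=4
L[1]='r': occ=0, LF[1]=C('r')+0=19+0=19
L[2]='P': occ=0, LF[2]=C('P')+0=1+0=1
L[3]='q': occ=0, LF[3]=C('q')+0=16+0=16
L[4]='Q': occ=1, LF[4]=C('Q')+1=4+1=5
L[5]='q': occ=1, LF[5]=C('q')+1=16+1=17
L[6]='R': occ=0, LF[6]=C('R')+0=10+0=10
L[7]='Q': occ=2, LF[7]=C('Q')+2=4+2=6
L[8]='r': occ=1, LF[8]=C('r')+1=19+1=20
L[9]='Q': occ=3, LF[9]=C('Q')+3=4+3=7
L[10]='R': occ=1, LF[10]=C('R')+1=10+1=11
L[11]='q': occ=2, LF[11]=C('q')+2=16+2=18
L[12]='Q': occ=4, LF[12]=C('Q')+4=4+4=8
L[13]='Q': occ=5, LF[13]=C('Q')+5=4+5=9
L[14]='p': occ=0, LF[14]=C('p')+0=15+0=15
L[15]='R': occ=2, LF[15]=C('R')+2=10+2=12
L[16]='$': occ=0, LF[16]=C('$')+0=0+0=0
L[17]='R': occ=3, LF[17]=C('R')+3=10+3=13
L[18]='P': occ=1, LF[18]=C('P')+1=1+1=2
L[19]='R': occ=4, LF[19]=C('R')+4=10+4=14
L[20]='P': occ=2, LF[20]=C('P')+2=1+2=3

Answer: 4 19 1 16 5 17 10 6 20 7 11 18 8 9 15 12 0 13 2 14 3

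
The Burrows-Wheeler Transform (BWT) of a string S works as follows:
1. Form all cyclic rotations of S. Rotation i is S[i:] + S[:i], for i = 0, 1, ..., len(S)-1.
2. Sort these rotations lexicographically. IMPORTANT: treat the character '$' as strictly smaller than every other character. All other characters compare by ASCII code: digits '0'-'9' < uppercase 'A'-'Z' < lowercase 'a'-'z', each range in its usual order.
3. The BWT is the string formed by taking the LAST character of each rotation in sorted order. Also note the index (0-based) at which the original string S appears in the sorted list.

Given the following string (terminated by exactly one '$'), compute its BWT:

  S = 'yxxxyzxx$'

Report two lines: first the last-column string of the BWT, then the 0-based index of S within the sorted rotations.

Answer: xxzyxx$xy
6

Derivation:
All 9 rotations (rotation i = S[i:]+S[:i]):
  rot[0] = yxxxyzxx$
  rot[1] = xxxyzxx$y
  rot[2] = xxyzxx$yx
  rot[3] = xyzxx$yxx
  rot[4] = yzxx$yxxx
  rot[5] = zxx$yxxxy
  rot[6] = xx$yxxxyz
  rot[7] = x$yxxxyzx
  rot[8] = $yxxxyzxx
Sorted (with $ < everything):
  sorted[0] = $yxxxyzxx  (last char: 'x')
  sorted[1] = x$yxxxyzx  (last char: 'x')
  sorted[2] = xx$yxxxyz  (last char: 'z')
  sorted[3] = xxxyzxx$y  (last char: 'y')
  sorted[4] = xxyzxx$yx  (last char: 'x')
  sorted[5] = xyzxx$yxx  (last char: 'x')
  sorted[6] = yxxxyzxx$  (last char: '$')
  sorted[7] = yzxx$yxxx  (last char: 'x')
  sorted[8] = zxx$yxxxy  (last char: 'y')
Last column: xxzyxx$xy
Original string S is at sorted index 6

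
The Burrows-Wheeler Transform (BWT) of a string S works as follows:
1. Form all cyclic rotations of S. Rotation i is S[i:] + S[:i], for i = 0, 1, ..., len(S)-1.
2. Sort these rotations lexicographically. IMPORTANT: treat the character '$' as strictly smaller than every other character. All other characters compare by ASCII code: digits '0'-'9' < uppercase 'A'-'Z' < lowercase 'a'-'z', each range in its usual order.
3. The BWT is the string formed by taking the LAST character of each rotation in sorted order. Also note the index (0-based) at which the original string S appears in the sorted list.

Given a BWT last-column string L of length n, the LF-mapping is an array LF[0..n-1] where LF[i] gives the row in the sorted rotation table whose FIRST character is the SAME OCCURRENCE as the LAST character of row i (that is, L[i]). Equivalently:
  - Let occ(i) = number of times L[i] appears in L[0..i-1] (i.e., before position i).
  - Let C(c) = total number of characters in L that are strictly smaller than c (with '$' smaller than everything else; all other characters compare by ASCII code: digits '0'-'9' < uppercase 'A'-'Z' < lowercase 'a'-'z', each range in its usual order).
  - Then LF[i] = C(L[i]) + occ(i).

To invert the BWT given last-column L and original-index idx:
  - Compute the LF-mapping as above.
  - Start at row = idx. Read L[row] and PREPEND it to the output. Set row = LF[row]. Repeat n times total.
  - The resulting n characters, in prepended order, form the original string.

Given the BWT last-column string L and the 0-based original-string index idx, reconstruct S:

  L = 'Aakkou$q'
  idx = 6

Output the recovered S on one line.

Answer: quokkaA$

Derivation:
LF mapping: 1 2 3 4 5 7 0 6
Walk LF starting at row 6, prepending L[row]:
  step 1: row=6, L[6]='$', prepend. Next row=LF[6]=0
  step 2: row=0, L[0]='A', prepend. Next row=LF[0]=1
  step 3: row=1, L[1]='a', prepend. Next row=LF[1]=2
  step 4: row=2, L[2]='k', prepend. Next row=LF[2]=3
  step 5: row=3, L[3]='k', prepend. Next row=LF[3]=4
  step 6: row=4, L[4]='o', prepend. Next row=LF[4]=5
  step 7: row=5, L[5]='u', prepend. Next row=LF[5]=7
  step 8: row=7, L[7]='q', prepend. Next row=LF[7]=6
Reversed output: quokkaA$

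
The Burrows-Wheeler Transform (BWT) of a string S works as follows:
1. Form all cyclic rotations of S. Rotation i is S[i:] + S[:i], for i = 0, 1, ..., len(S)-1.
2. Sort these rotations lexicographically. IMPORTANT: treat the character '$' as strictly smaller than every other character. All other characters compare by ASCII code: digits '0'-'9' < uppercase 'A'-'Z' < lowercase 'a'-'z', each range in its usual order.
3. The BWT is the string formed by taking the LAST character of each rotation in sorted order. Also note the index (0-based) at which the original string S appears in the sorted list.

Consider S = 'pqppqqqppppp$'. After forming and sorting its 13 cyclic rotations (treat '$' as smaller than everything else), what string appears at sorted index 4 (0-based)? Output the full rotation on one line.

Answer: pppp$pqppqqqp

Derivation:
All 13 rotations (rotation i = S[i:]+S[:i]):
  rot[0] = pqppqqqppppp$
  rot[1] = qppqqqppppp$p
  rot[2] = ppqqqppppp$pq
  rot[3] = pqqqppppp$pqp
  rot[4] = qqqppppp$pqpp
  rot[5] = qqppppp$pqppq
  rot[6] = qppppp$pqppqq
  rot[7] = ppppp$pqppqqq
  rot[8] = pppp$pqppqqqp
  rot[9] = ppp$pqppqqqpp
  rot[10] = pp$pqppqqqppp
  rot[11] = p$pqppqqqpppp
  rot[12] = $pqppqqqppppp
Sorted (with $ < everything):
  sorted[0] = $pqppqqqppppp
  sorted[1] = p$pqppqqqpppp
  sorted[2] = pp$pqppqqqppp
  sorted[3] = ppp$pqppqqqpp
  sorted[4] = pppp$pqppqqqp
  sorted[5] = ppppp$pqppqqq
  sorted[6] = ppqqqppppp$pq
  sorted[7] = pqppqqqppppp$
  sorted[8] = pqqqppppp$pqp
  sorted[9] = qppppp$pqppqq
  sorted[10] = qppqqqppppp$p
  sorted[11] = qqppppp$pqppq
  sorted[12] = qqqppppp$pqpp
sorted[4] = pppp$pqppqqqp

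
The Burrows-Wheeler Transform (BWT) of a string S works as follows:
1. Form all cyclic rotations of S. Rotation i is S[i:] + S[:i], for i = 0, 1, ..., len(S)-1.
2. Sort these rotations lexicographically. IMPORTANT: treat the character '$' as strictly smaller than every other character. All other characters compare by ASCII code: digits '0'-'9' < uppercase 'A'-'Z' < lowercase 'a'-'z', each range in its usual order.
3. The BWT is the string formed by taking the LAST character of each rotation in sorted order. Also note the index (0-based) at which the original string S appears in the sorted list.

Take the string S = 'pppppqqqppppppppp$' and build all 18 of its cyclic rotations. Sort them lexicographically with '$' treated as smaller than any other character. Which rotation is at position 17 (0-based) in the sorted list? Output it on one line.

All 18 rotations (rotation i = S[i:]+S[:i]):
  rot[0] = pppppqqqppppppppp$
  rot[1] = ppppqqqppppppppp$p
  rot[2] = pppqqqppppppppp$pp
  rot[3] = ppqqqppppppppp$ppp
  rot[4] = pqqqppppppppp$pppp
  rot[5] = qqqppppppppp$ppppp
  rot[6] = qqppppppppp$pppppq
  rot[7] = qppppppppp$pppppqq
  rot[8] = ppppppppp$pppppqqq
  rot[9] = pppppppp$pppppqqqp
  rot[10] = ppppppp$pppppqqqpp
  rot[11] = pppppp$pppppqqqppp
  rot[12] = ppppp$pppppqqqpppp
  rot[13] = pppp$pppppqqqppppp
  rot[14] = ppp$pppppqqqpppppp
  rot[15] = pp$pppppqqqppppppp
  rot[16] = p$pppppqqqpppppppp
  rot[17] = $pppppqqqppppppppp
Sorted (with $ < everything):
  sorted[0] = $pppppqqqppppppppp
  sorted[1] = p$pppppqqqpppppppp
  sorted[2] = pp$pppppqqqppppppp
  sorted[3] = ppp$pppppqqqpppppp
  sorted[4] = pppp$pppppqqqppppp
  sorted[5] = ppppp$pppppqqqpppp
  sorted[6] = pppppp$pppppqqqppp
  sorted[7] = ppppppp$pppppqqqpp
  sorted[8] = pppppppp$pppppqqqp
  sorted[9] = ppppppppp$pppppqqq
  sorted[10] = pppppqqqppppppppp$
  sorted[11] = ppppqqqppppppppp$p
  sorted[12] = pppqqqppppppppp$pp
  sorted[13] = ppqqqppppppppp$ppp
  sorted[14] = pqqqppppppppp$pppp
  sorted[15] = qppppppppp$pppppqq
  sorted[16] = qqppppppppp$pppppq
  sorted[17] = qqqppppppppp$ppppp
sorted[17] = qqqppppppppp$ppppp

Answer: qqqppppppppp$ppppp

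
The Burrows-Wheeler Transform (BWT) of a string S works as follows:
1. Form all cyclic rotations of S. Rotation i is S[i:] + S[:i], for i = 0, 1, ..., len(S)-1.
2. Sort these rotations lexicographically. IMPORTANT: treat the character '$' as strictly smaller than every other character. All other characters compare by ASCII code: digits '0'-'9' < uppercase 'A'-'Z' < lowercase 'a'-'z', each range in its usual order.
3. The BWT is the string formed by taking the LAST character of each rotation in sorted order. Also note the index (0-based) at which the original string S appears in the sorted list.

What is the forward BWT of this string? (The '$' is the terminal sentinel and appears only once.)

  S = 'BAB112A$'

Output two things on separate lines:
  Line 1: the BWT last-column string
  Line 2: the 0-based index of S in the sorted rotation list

Answer: AB112BA$
7

Derivation:
All 8 rotations (rotation i = S[i:]+S[:i]):
  rot[0] = BAB112A$
  rot[1] = AB112A$B
  rot[2] = B112A$BA
  rot[3] = 112A$BAB
  rot[4] = 12A$BAB1
  rot[5] = 2A$BAB11
  rot[6] = A$BAB112
  rot[7] = $BAB112A
Sorted (with $ < everything):
  sorted[0] = $BAB112A  (last char: 'A')
  sorted[1] = 112A$BAB  (last char: 'B')
  sorted[2] = 12A$BAB1  (last char: '1')
  sorted[3] = 2A$BAB11  (last char: '1')
  sorted[4] = A$BAB112  (last char: '2')
  sorted[5] = AB112A$B  (last char: 'B')
  sorted[6] = B112A$BA  (last char: 'A')
  sorted[7] = BAB112A$  (last char: '$')
Last column: AB112BA$
Original string S is at sorted index 7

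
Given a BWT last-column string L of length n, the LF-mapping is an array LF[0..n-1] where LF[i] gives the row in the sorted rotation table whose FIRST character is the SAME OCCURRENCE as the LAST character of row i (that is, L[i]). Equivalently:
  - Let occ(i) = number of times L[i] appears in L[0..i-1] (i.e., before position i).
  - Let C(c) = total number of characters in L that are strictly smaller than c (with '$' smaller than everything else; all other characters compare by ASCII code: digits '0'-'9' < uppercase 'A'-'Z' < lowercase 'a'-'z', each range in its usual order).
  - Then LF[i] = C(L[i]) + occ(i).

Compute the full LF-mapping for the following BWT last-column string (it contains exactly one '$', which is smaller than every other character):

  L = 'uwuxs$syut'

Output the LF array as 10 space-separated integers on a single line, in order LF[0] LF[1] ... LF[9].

Char counts: '$':1, 's':2, 't':1, 'u':3, 'w':1, 'x':1, 'y':1
C (first-col start): C('$')=0, C('s')=1, C('t')=3, C('u')=4, C('w')=7, C('x')=8, C('y')=9
L[0]='u': occ=0, LF[0]=C('u')+0=4+0=4
L[1]='w': occ=0, LF[1]=C('w')+0=7+0=7
L[2]='u': occ=1, LF[2]=C('u')+1=4+1=5
L[3]='x': occ=0, LF[3]=C('x')+0=8+0=8
L[4]='s': occ=0, LF[4]=C('s')+0=1+0=1
L[5]='$': occ=0, LF[5]=C('$')+0=0+0=0
L[6]='s': occ=1, LF[6]=C('s')+1=1+1=2
L[7]='y': occ=0, LF[7]=C('y')+0=9+0=9
L[8]='u': occ=2, LF[8]=C('u')+2=4+2=6
L[9]='t': occ=0, LF[9]=C('t')+0=3+0=3

Answer: 4 7 5 8 1 0 2 9 6 3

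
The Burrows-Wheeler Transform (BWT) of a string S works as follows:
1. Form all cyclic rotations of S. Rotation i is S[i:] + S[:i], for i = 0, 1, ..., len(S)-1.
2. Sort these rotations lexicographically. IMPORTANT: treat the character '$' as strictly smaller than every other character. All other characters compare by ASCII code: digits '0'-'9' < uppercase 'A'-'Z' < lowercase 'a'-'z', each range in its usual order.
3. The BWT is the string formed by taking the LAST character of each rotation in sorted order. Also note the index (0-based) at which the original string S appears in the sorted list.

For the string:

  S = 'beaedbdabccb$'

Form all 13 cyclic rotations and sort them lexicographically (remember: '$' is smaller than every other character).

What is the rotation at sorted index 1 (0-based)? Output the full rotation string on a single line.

Answer: abccb$beaedbd

Derivation:
All 13 rotations (rotation i = S[i:]+S[:i]):
  rot[0] = beaedbdabccb$
  rot[1] = eaedbdabccb$b
  rot[2] = aedbdabccb$be
  rot[3] = edbdabccb$bea
  rot[4] = dbdabccb$beae
  rot[5] = bdabccb$beaed
  rot[6] = dabccb$beaedb
  rot[7] = abccb$beaedbd
  rot[8] = bccb$beaedbda
  rot[9] = ccb$beaedbdab
  rot[10] = cb$beaedbdabc
  rot[11] = b$beaedbdabcc
  rot[12] = $beaedbdabccb
Sorted (with $ < everything):
  sorted[0] = $beaedbdabccb
  sorted[1] = abccb$beaedbd
  sorted[2] = aedbdabccb$be
  sorted[3] = b$beaedbdabcc
  sorted[4] = bccb$beaedbda
  sorted[5] = bdabccb$beaed
  sorted[6] = beaedbdabccb$
  sorted[7] = cb$beaedbdabc
  sorted[8] = ccb$beaedbdab
  sorted[9] = dabccb$beaedb
  sorted[10] = dbdabccb$beae
  sorted[11] = eaedbdabccb$b
  sorted[12] = edbdabccb$bea
sorted[1] = abccb$beaedbd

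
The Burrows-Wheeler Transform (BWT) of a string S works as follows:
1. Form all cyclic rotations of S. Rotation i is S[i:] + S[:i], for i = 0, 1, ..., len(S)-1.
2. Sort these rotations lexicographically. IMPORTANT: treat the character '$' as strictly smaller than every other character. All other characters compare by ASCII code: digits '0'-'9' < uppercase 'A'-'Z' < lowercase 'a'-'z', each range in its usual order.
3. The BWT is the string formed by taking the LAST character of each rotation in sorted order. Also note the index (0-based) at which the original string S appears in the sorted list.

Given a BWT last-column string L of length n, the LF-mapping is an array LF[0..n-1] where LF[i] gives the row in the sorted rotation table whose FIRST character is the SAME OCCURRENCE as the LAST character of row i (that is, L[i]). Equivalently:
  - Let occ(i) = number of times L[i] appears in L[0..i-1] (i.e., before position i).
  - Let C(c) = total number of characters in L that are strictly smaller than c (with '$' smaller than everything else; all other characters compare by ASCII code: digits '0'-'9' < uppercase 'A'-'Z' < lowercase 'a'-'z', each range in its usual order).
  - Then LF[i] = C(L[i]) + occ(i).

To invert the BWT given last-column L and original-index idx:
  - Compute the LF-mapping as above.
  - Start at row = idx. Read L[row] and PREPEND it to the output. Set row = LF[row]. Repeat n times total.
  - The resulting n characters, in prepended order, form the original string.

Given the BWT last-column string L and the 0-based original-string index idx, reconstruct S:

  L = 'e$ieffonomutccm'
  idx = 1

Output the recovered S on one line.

LF mapping: 3 0 7 4 5 6 11 10 12 8 14 13 1 2 9
Walk LF starting at row 1, prepending L[row]:
  step 1: row=1, L[1]='$', prepend. Next row=LF[1]=0
  step 2: row=0, L[0]='e', prepend. Next row=LF[0]=3
  step 3: row=3, L[3]='e', prepend. Next row=LF[3]=4
  step 4: row=4, L[4]='f', prepend. Next row=LF[4]=5
  step 5: row=5, L[5]='f', prepend. Next row=LF[5]=6
  step 6: row=6, L[6]='o', prepend. Next row=LF[6]=11
  step 7: row=11, L[11]='t', prepend. Next row=LF[11]=13
  step 8: row=13, L[13]='c', prepend. Next row=LF[13]=2
  step 9: row=2, L[2]='i', prepend. Next row=LF[2]=7
  step 10: row=7, L[7]='n', prepend. Next row=LF[7]=10
  step 11: row=10, L[10]='u', prepend. Next row=LF[10]=14
  step 12: row=14, L[14]='m', prepend. Next row=LF[14]=9
  step 13: row=9, L[9]='m', prepend. Next row=LF[9]=8
  step 14: row=8, L[8]='o', prepend. Next row=LF[8]=12
  step 15: row=12, L[12]='c', prepend. Next row=LF[12]=1
Reversed output: communictoffee$

Answer: communictoffee$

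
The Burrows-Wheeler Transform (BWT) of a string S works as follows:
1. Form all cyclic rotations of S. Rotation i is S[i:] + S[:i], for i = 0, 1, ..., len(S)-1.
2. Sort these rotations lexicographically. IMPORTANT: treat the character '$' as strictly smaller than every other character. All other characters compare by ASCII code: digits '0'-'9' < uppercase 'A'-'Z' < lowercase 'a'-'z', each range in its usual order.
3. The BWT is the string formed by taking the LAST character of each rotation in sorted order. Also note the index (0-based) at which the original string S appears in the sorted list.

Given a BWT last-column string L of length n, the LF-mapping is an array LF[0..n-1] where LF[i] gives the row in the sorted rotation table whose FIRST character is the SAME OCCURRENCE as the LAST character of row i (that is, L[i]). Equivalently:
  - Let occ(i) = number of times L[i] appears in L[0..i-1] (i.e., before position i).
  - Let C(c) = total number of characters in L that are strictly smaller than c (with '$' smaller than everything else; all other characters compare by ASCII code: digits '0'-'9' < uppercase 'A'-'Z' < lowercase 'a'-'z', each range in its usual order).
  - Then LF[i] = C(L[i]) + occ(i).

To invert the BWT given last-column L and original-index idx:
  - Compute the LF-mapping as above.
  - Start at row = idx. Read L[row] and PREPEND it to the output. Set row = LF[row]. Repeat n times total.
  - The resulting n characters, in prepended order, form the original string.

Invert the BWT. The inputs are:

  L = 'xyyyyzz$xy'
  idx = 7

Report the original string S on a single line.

LF mapping: 1 3 4 5 6 8 9 0 2 7
Walk LF starting at row 7, prepending L[row]:
  step 1: row=7, L[7]='$', prepend. Next row=LF[7]=0
  step 2: row=0, L[0]='x', prepend. Next row=LF[0]=1
  step 3: row=1, L[1]='y', prepend. Next row=LF[1]=3
  step 4: row=3, L[3]='y', prepend. Next row=LF[3]=5
  step 5: row=5, L[5]='z', prepend. Next row=LF[5]=8
  step 6: row=8, L[8]='x', prepend. Next row=LF[8]=2
  step 7: row=2, L[2]='y', prepend. Next row=LF[2]=4
  step 8: row=4, L[4]='y', prepend. Next row=LF[4]=6
  step 9: row=6, L[6]='z', prepend. Next row=LF[6]=9
  step 10: row=9, L[9]='y', prepend. Next row=LF[9]=7
Reversed output: yzyyxzyyx$

Answer: yzyyxzyyx$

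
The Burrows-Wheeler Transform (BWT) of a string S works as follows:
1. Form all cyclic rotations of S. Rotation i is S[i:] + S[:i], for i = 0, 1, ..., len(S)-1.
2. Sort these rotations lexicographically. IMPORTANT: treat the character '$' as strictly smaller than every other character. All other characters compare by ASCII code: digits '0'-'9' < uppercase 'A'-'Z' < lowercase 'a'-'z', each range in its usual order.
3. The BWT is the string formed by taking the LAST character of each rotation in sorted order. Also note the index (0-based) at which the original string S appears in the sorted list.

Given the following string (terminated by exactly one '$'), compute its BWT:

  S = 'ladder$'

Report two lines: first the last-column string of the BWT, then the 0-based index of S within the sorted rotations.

Answer: rladd$e
5

Derivation:
All 7 rotations (rotation i = S[i:]+S[:i]):
  rot[0] = ladder$
  rot[1] = adder$l
  rot[2] = dder$la
  rot[3] = der$lad
  rot[4] = er$ladd
  rot[5] = r$ladde
  rot[6] = $ladder
Sorted (with $ < everything):
  sorted[0] = $ladder  (last char: 'r')
  sorted[1] = adder$l  (last char: 'l')
  sorted[2] = dder$la  (last char: 'a')
  sorted[3] = der$lad  (last char: 'd')
  sorted[4] = er$ladd  (last char: 'd')
  sorted[5] = ladder$  (last char: '$')
  sorted[6] = r$ladde  (last char: 'e')
Last column: rladd$e
Original string S is at sorted index 5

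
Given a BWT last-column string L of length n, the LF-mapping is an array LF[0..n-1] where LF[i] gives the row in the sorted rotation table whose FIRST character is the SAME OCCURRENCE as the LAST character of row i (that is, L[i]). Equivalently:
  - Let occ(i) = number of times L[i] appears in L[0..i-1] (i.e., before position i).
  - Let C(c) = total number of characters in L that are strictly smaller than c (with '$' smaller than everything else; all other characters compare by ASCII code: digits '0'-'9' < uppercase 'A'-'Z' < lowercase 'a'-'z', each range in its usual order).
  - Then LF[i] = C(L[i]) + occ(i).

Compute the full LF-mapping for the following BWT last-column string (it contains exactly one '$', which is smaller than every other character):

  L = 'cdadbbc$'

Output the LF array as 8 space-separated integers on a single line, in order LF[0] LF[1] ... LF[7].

Answer: 4 6 1 7 2 3 5 0

Derivation:
Char counts: '$':1, 'a':1, 'b':2, 'c':2, 'd':2
C (first-col start): C('$')=0, C('a')=1, C('b')=2, C('c')=4, C('d')=6
L[0]='c': occ=0, LF[0]=C('c')+0=4+0=4
L[1]='d': occ=0, LF[1]=C('d')+0=6+0=6
L[2]='a': occ=0, LF[2]=C('a')+0=1+0=1
L[3]='d': occ=1, LF[3]=C('d')+1=6+1=7
L[4]='b': occ=0, LF[4]=C('b')+0=2+0=2
L[5]='b': occ=1, LF[5]=C('b')+1=2+1=3
L[6]='c': occ=1, LF[6]=C('c')+1=4+1=5
L[7]='$': occ=0, LF[7]=C('$')+0=0+0=0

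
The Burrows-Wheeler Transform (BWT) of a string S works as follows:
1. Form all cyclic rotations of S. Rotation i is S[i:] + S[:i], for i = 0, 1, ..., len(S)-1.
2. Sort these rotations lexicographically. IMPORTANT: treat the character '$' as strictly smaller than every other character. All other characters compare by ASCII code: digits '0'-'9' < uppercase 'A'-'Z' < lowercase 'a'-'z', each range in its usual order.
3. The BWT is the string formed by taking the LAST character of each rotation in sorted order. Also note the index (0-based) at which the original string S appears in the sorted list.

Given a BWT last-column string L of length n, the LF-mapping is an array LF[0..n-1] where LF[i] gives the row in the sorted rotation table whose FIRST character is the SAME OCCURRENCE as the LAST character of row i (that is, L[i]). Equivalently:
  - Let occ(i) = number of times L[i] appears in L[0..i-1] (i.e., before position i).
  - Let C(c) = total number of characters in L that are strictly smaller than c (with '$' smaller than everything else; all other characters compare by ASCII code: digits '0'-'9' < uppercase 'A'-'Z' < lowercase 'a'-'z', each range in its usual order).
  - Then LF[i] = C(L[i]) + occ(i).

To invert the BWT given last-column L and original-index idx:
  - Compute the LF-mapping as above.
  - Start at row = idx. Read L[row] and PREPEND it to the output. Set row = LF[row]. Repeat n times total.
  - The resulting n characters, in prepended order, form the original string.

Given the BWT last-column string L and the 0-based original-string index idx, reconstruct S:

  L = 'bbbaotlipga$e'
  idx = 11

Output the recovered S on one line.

LF mapping: 3 4 5 1 10 12 9 8 11 7 2 0 6
Walk LF starting at row 11, prepending L[row]:
  step 1: row=11, L[11]='$', prepend. Next row=LF[11]=0
  step 2: row=0, L[0]='b', prepend. Next row=LF[0]=3
  step 3: row=3, L[3]='a', prepend. Next row=LF[3]=1
  step 4: row=1, L[1]='b', prepend. Next row=LF[1]=4
  step 5: row=4, L[4]='o', prepend. Next row=LF[4]=10
  step 6: row=10, L[10]='a', prepend. Next row=LF[10]=2
  step 7: row=2, L[2]='b', prepend. Next row=LF[2]=5
  step 8: row=5, L[5]='t', prepend. Next row=LF[5]=12
  step 9: row=12, L[12]='e', prepend. Next row=LF[12]=6
  step 10: row=6, L[6]='l', prepend. Next row=LF[6]=9
  step 11: row=9, L[9]='g', prepend. Next row=LF[9]=7
  step 12: row=7, L[7]='i', prepend. Next row=LF[7]=8
  step 13: row=8, L[8]='p', prepend. Next row=LF[8]=11
Reversed output: pigletbaobab$

Answer: pigletbaobab$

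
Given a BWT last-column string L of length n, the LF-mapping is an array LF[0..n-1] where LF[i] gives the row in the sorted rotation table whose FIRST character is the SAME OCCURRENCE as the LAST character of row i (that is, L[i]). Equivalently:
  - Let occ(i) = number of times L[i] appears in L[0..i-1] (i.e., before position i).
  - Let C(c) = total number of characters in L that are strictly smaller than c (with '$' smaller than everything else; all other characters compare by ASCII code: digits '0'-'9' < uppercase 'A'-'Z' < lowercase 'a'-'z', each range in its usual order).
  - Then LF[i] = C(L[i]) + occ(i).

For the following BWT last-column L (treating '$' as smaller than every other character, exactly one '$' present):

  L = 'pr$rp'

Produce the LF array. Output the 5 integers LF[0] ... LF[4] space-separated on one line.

Answer: 1 3 0 4 2

Derivation:
Char counts: '$':1, 'p':2, 'r':2
C (first-col start): C('$')=0, C('p')=1, C('r')=3
L[0]='p': occ=0, LF[0]=C('p')+0=1+0=1
L[1]='r': occ=0, LF[1]=C('r')+0=3+0=3
L[2]='$': occ=0, LF[2]=C('$')+0=0+0=0
L[3]='r': occ=1, LF[3]=C('r')+1=3+1=4
L[4]='p': occ=1, LF[4]=C('p')+1=1+1=2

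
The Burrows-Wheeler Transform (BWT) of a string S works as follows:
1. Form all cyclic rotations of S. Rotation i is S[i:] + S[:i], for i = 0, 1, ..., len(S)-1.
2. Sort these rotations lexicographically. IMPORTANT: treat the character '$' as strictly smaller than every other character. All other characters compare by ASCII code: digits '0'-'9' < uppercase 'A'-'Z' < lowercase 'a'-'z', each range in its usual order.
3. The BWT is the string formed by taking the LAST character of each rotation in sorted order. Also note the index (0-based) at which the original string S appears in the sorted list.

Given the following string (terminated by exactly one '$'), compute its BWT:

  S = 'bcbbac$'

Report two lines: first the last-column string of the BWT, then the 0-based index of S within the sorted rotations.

All 7 rotations (rotation i = S[i:]+S[:i]):
  rot[0] = bcbbac$
  rot[1] = cbbac$b
  rot[2] = bbac$bc
  rot[3] = bac$bcb
  rot[4] = ac$bcbb
  rot[5] = c$bcbba
  rot[6] = $bcbbac
Sorted (with $ < everything):
  sorted[0] = $bcbbac  (last char: 'c')
  sorted[1] = ac$bcbb  (last char: 'b')
  sorted[2] = bac$bcb  (last char: 'b')
  sorted[3] = bbac$bc  (last char: 'c')
  sorted[4] = bcbbac$  (last char: '$')
  sorted[5] = c$bcbba  (last char: 'a')
  sorted[6] = cbbac$b  (last char: 'b')
Last column: cbbc$ab
Original string S is at sorted index 4

Answer: cbbc$ab
4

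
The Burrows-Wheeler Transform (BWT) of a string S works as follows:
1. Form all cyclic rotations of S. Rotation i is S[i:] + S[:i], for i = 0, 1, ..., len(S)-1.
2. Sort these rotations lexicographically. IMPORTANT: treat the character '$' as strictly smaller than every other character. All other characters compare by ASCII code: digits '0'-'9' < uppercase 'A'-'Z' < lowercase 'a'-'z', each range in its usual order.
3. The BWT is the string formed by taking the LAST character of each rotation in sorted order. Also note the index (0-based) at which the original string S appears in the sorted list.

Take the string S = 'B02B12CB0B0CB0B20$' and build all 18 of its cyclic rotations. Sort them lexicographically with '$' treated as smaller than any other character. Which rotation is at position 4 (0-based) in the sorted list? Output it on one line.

Answer: 0B20$B02B12CB0B0CB

Derivation:
All 18 rotations (rotation i = S[i:]+S[:i]):
  rot[0] = B02B12CB0B0CB0B20$
  rot[1] = 02B12CB0B0CB0B20$B
  rot[2] = 2B12CB0B0CB0B20$B0
  rot[3] = B12CB0B0CB0B20$B02
  rot[4] = 12CB0B0CB0B20$B02B
  rot[5] = 2CB0B0CB0B20$B02B1
  rot[6] = CB0B0CB0B20$B02B12
  rot[7] = B0B0CB0B20$B02B12C
  rot[8] = 0B0CB0B20$B02B12CB
  rot[9] = B0CB0B20$B02B12CB0
  rot[10] = 0CB0B20$B02B12CB0B
  rot[11] = CB0B20$B02B12CB0B0
  rot[12] = B0B20$B02B12CB0B0C
  rot[13] = 0B20$B02B12CB0B0CB
  rot[14] = B20$B02B12CB0B0CB0
  rot[15] = 20$B02B12CB0B0CB0B
  rot[16] = 0$B02B12CB0B0CB0B2
  rot[17] = $B02B12CB0B0CB0B20
Sorted (with $ < everything):
  sorted[0] = $B02B12CB0B0CB0B20
  sorted[1] = 0$B02B12CB0B0CB0B2
  sorted[2] = 02B12CB0B0CB0B20$B
  sorted[3] = 0B0CB0B20$B02B12CB
  sorted[4] = 0B20$B02B12CB0B0CB
  sorted[5] = 0CB0B20$B02B12CB0B
  sorted[6] = 12CB0B0CB0B20$B02B
  sorted[7] = 20$B02B12CB0B0CB0B
  sorted[8] = 2B12CB0B0CB0B20$B0
  sorted[9] = 2CB0B0CB0B20$B02B1
  sorted[10] = B02B12CB0B0CB0B20$
  sorted[11] = B0B0CB0B20$B02B12C
  sorted[12] = B0B20$B02B12CB0B0C
  sorted[13] = B0CB0B20$B02B12CB0
  sorted[14] = B12CB0B0CB0B20$B02
  sorted[15] = B20$B02B12CB0B0CB0
  sorted[16] = CB0B0CB0B20$B02B12
  sorted[17] = CB0B20$B02B12CB0B0
sorted[4] = 0B20$B02B12CB0B0CB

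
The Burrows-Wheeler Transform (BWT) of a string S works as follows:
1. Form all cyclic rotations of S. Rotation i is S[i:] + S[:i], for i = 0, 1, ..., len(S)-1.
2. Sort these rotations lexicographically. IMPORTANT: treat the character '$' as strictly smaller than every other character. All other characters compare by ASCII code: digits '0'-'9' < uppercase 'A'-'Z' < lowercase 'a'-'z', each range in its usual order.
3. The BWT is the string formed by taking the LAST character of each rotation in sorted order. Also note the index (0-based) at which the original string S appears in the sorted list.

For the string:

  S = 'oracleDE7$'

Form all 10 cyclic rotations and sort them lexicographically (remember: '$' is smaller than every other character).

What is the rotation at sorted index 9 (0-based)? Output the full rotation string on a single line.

All 10 rotations (rotation i = S[i:]+S[:i]):
  rot[0] = oracleDE7$
  rot[1] = racleDE7$o
  rot[2] = acleDE7$or
  rot[3] = cleDE7$ora
  rot[4] = leDE7$orac
  rot[5] = eDE7$oracl
  rot[6] = DE7$oracle
  rot[7] = E7$oracleD
  rot[8] = 7$oracleDE
  rot[9] = $oracleDE7
Sorted (with $ < everything):
  sorted[0] = $oracleDE7
  sorted[1] = 7$oracleDE
  sorted[2] = DE7$oracle
  sorted[3] = E7$oracleD
  sorted[4] = acleDE7$or
  sorted[5] = cleDE7$ora
  sorted[6] = eDE7$oracl
  sorted[7] = leDE7$orac
  sorted[8] = oracleDE7$
  sorted[9] = racleDE7$o
sorted[9] = racleDE7$o

Answer: racleDE7$o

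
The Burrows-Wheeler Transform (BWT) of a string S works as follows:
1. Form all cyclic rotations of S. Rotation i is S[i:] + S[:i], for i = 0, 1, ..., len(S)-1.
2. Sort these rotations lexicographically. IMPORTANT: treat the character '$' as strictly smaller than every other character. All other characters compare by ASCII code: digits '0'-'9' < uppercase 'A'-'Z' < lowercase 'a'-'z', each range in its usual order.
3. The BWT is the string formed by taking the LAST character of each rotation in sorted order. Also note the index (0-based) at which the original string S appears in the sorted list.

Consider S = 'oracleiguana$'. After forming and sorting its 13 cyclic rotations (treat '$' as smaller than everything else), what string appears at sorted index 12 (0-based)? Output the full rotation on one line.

All 13 rotations (rotation i = S[i:]+S[:i]):
  rot[0] = oracleiguana$
  rot[1] = racleiguana$o
  rot[2] = acleiguana$or
  rot[3] = cleiguana$ora
  rot[4] = leiguana$orac
  rot[5] = eiguana$oracl
  rot[6] = iguana$oracle
  rot[7] = guana$oraclei
  rot[8] = uana$oracleig
  rot[9] = ana$oracleigu
  rot[10] = na$oracleigua
  rot[11] = a$oracleiguan
  rot[12] = $oracleiguana
Sorted (with $ < everything):
  sorted[0] = $oracleiguana
  sorted[1] = a$oracleiguan
  sorted[2] = acleiguana$or
  sorted[3] = ana$oracleigu
  sorted[4] = cleiguana$ora
  sorted[5] = eiguana$oracl
  sorted[6] = guana$oraclei
  sorted[7] = iguana$oracle
  sorted[8] = leiguana$orac
  sorted[9] = na$oracleigua
  sorted[10] = oracleiguana$
  sorted[11] = racleiguana$o
  sorted[12] = uana$oracleig
sorted[12] = uana$oracleig

Answer: uana$oracleig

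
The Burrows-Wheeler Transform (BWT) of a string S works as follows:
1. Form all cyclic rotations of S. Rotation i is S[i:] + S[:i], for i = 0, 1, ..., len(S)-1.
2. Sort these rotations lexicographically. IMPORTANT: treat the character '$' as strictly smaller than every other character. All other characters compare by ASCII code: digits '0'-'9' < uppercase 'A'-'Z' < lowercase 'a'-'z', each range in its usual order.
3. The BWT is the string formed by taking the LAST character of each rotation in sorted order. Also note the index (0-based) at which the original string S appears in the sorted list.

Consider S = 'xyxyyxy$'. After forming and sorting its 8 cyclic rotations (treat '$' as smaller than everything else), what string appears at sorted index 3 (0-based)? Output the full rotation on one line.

Answer: xyyxy$xy

Derivation:
All 8 rotations (rotation i = S[i:]+S[:i]):
  rot[0] = xyxyyxy$
  rot[1] = yxyyxy$x
  rot[2] = xyyxy$xy
  rot[3] = yyxy$xyx
  rot[4] = yxy$xyxy
  rot[5] = xy$xyxyy
  rot[6] = y$xyxyyx
  rot[7] = $xyxyyxy
Sorted (with $ < everything):
  sorted[0] = $xyxyyxy
  sorted[1] = xy$xyxyy
  sorted[2] = xyxyyxy$
  sorted[3] = xyyxy$xy
  sorted[4] = y$xyxyyx
  sorted[5] = yxy$xyxy
  sorted[6] = yxyyxy$x
  sorted[7] = yyxy$xyx
sorted[3] = xyyxy$xy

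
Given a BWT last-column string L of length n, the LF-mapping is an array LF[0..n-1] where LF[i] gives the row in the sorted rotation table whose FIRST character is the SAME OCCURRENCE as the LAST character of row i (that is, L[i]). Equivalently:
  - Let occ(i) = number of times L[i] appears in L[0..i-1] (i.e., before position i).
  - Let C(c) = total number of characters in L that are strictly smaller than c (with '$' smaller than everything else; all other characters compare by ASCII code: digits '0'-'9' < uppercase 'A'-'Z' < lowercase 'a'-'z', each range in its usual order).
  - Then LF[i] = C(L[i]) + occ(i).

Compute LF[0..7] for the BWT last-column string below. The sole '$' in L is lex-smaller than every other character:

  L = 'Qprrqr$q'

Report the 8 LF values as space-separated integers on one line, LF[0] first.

Char counts: '$':1, 'Q':1, 'p':1, 'q':2, 'r':3
C (first-col start): C('$')=0, C('Q')=1, C('p')=2, C('q')=3, C('r')=5
L[0]='Q': occ=0, LF[0]=C('Q')+0=1+0=1
L[1]='p': occ=0, LF[1]=C('p')+0=2+0=2
L[2]='r': occ=0, LF[2]=C('r')+0=5+0=5
L[3]='r': occ=1, LF[3]=C('r')+1=5+1=6
L[4]='q': occ=0, LF[4]=C('q')+0=3+0=3
L[5]='r': occ=2, LF[5]=C('r')+2=5+2=7
L[6]='$': occ=0, LF[6]=C('$')+0=0+0=0
L[7]='q': occ=1, LF[7]=C('q')+1=3+1=4

Answer: 1 2 5 6 3 7 0 4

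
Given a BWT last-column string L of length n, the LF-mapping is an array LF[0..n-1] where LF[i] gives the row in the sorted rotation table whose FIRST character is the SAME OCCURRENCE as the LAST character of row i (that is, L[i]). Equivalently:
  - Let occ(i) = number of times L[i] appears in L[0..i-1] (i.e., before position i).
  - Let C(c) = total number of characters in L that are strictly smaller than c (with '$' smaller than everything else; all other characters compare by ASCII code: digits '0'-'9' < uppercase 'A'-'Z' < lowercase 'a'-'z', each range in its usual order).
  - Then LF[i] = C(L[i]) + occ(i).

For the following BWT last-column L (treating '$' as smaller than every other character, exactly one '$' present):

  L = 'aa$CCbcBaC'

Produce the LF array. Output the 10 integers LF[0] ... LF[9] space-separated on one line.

Answer: 5 6 0 2 3 8 9 1 7 4

Derivation:
Char counts: '$':1, 'B':1, 'C':3, 'a':3, 'b':1, 'c':1
C (first-col start): C('$')=0, C('B')=1, C('C')=2, C('a')=5, C('b')=8, C('c')=9
L[0]='a': occ=0, LF[0]=C('a')+0=5+0=5
L[1]='a': occ=1, LF[1]=C('a')+1=5+1=6
L[2]='$': occ=0, LF[2]=C('$')+0=0+0=0
L[3]='C': occ=0, LF[3]=C('C')+0=2+0=2
L[4]='C': occ=1, LF[4]=C('C')+1=2+1=3
L[5]='b': occ=0, LF[5]=C('b')+0=8+0=8
L[6]='c': occ=0, LF[6]=C('c')+0=9+0=9
L[7]='B': occ=0, LF[7]=C('B')+0=1+0=1
L[8]='a': occ=2, LF[8]=C('a')+2=5+2=7
L[9]='C': occ=2, LF[9]=C('C')+2=2+2=4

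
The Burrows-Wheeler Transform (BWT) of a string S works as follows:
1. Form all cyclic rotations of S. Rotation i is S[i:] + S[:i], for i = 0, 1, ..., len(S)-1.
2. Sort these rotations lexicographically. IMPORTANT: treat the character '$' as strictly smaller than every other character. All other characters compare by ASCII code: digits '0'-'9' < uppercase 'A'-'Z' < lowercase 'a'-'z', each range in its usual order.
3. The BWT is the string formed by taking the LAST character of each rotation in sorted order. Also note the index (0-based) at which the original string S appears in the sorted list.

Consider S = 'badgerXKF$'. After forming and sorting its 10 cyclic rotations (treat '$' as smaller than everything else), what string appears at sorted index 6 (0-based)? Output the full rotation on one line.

Answer: dgerXKF$ba

Derivation:
All 10 rotations (rotation i = S[i:]+S[:i]):
  rot[0] = badgerXKF$
  rot[1] = adgerXKF$b
  rot[2] = dgerXKF$ba
  rot[3] = gerXKF$bad
  rot[4] = erXKF$badg
  rot[5] = rXKF$badge
  rot[6] = XKF$badger
  rot[7] = KF$badgerX
  rot[8] = F$badgerXK
  rot[9] = $badgerXKF
Sorted (with $ < everything):
  sorted[0] = $badgerXKF
  sorted[1] = F$badgerXK
  sorted[2] = KF$badgerX
  sorted[3] = XKF$badger
  sorted[4] = adgerXKF$b
  sorted[5] = badgerXKF$
  sorted[6] = dgerXKF$ba
  sorted[7] = erXKF$badg
  sorted[8] = gerXKF$bad
  sorted[9] = rXKF$badge
sorted[6] = dgerXKF$ba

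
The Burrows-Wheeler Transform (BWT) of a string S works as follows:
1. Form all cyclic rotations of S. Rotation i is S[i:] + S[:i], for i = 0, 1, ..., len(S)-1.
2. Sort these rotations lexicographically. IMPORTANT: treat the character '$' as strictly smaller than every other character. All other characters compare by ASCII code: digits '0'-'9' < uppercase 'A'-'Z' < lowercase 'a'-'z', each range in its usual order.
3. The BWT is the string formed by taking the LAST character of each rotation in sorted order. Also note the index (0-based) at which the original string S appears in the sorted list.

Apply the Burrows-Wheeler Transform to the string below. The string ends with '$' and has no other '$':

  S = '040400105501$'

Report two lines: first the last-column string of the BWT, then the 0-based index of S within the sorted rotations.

Answer: 14504$1000050
5

Derivation:
All 13 rotations (rotation i = S[i:]+S[:i]):
  rot[0] = 040400105501$
  rot[1] = 40400105501$0
  rot[2] = 0400105501$04
  rot[3] = 400105501$040
  rot[4] = 00105501$0404
  rot[5] = 0105501$04040
  rot[6] = 105501$040400
  rot[7] = 05501$0404001
  rot[8] = 5501$04040010
  rot[9] = 501$040400105
  rot[10] = 01$0404001055
  rot[11] = 1$04040010550
  rot[12] = $040400105501
Sorted (with $ < everything):
  sorted[0] = $040400105501  (last char: '1')
  sorted[1] = 00105501$0404  (last char: '4')
  sorted[2] = 01$0404001055  (last char: '5')
  sorted[3] = 0105501$04040  (last char: '0')
  sorted[4] = 0400105501$04  (last char: '4')
  sorted[5] = 040400105501$  (last char: '$')
  sorted[6] = 05501$0404001  (last char: '1')
  sorted[7] = 1$04040010550  (last char: '0')
  sorted[8] = 105501$040400  (last char: '0')
  sorted[9] = 400105501$040  (last char: '0')
  sorted[10] = 40400105501$0  (last char: '0')
  sorted[11] = 501$040400105  (last char: '5')
  sorted[12] = 5501$04040010  (last char: '0')
Last column: 14504$1000050
Original string S is at sorted index 5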